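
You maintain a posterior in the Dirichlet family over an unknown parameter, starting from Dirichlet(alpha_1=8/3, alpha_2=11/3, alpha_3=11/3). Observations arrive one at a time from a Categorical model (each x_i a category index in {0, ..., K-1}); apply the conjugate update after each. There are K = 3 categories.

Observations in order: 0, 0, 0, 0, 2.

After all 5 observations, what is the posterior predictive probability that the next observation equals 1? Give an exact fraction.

obs 1: x=0 → posterior Dirichlet(11/3, 11/3, 11/3)
obs 2: x=0 → posterior Dirichlet(14/3, 11/3, 11/3)
obs 3: x=0 → posterior Dirichlet(17/3, 11/3, 11/3)
obs 4: x=0 → posterior Dirichlet(20/3, 11/3, 11/3)
obs 5: x=2 → posterior Dirichlet(20/3, 11/3, 14/3)

11/45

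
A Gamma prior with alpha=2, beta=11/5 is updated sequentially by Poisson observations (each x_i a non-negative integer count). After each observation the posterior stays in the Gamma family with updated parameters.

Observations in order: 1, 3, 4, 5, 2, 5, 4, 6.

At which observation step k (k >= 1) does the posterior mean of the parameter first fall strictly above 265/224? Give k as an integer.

k = 2

obs 1: x=1 → posterior Gamma(3, 16/5)
obs 2: x=3 → posterior Gamma(6, 21/5)
obs 3: x=4 → posterior Gamma(10, 26/5)
obs 4: x=5 → posterior Gamma(15, 31/5)
obs 5: x=2 → posterior Gamma(17, 36/5)
obs 6: x=5 → posterior Gamma(22, 41/5)
obs 7: x=4 → posterior Gamma(26, 46/5)
obs 8: x=6 → posterior Gamma(32, 51/5)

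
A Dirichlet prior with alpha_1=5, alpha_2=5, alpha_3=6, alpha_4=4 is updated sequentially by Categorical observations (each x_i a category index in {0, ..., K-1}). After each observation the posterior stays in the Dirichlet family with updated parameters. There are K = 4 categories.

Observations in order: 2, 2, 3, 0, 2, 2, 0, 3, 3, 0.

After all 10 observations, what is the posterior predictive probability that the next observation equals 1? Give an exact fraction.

obs 1: x=2 → posterior Dirichlet(5, 5, 7, 4)
obs 2: x=2 → posterior Dirichlet(5, 5, 8, 4)
obs 3: x=3 → posterior Dirichlet(5, 5, 8, 5)
obs 4: x=0 → posterior Dirichlet(6, 5, 8, 5)
obs 5: x=2 → posterior Dirichlet(6, 5, 9, 5)
obs 6: x=2 → posterior Dirichlet(6, 5, 10, 5)
obs 7: x=0 → posterior Dirichlet(7, 5, 10, 5)
obs 8: x=3 → posterior Dirichlet(7, 5, 10, 6)
obs 9: x=3 → posterior Dirichlet(7, 5, 10, 7)
obs 10: x=0 → posterior Dirichlet(8, 5, 10, 7)

1/6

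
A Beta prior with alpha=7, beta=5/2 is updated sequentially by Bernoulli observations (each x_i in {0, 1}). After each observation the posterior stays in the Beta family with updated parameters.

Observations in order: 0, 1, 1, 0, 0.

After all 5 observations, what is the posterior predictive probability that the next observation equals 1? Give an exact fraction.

18/29

obs 1: x=0 → posterior Beta(7, 7/2)
obs 2: x=1 → posterior Beta(8, 7/2)
obs 3: x=1 → posterior Beta(9, 7/2)
obs 4: x=0 → posterior Beta(9, 9/2)
obs 5: x=0 → posterior Beta(9, 11/2)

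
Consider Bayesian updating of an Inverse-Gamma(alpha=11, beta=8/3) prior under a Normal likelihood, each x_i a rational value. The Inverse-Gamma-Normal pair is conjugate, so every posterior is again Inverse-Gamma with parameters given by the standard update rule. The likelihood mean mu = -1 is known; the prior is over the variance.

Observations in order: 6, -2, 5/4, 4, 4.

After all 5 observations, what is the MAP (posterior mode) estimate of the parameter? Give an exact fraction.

5299/1392

obs 1: x=6 → posterior Inverse-Gamma(23/2, 163/6)
obs 2: x=-2 → posterior Inverse-Gamma(12, 83/3)
obs 3: x=5/4 → posterior Inverse-Gamma(25/2, 2899/96)
obs 4: x=4 → posterior Inverse-Gamma(13, 4099/96)
obs 5: x=4 → posterior Inverse-Gamma(27/2, 5299/96)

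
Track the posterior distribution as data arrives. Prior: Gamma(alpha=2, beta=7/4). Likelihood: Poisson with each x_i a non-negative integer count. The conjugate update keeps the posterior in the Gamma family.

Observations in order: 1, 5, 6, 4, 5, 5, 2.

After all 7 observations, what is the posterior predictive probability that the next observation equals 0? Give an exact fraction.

20991396429661901749543146230280399322509765625/539433869154135747306270525845277238187683254801

obs 1: x=1 → posterior Gamma(3, 11/4)
obs 2: x=5 → posterior Gamma(8, 15/4)
obs 3: x=6 → posterior Gamma(14, 19/4)
obs 4: x=4 → posterior Gamma(18, 23/4)
obs 5: x=5 → posterior Gamma(23, 27/4)
obs 6: x=5 → posterior Gamma(28, 31/4)
obs 7: x=2 → posterior Gamma(30, 35/4)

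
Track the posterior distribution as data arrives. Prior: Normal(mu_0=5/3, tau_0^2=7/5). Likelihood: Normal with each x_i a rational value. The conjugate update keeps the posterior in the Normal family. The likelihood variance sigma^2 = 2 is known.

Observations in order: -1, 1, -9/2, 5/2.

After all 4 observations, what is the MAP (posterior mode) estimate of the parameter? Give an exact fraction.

4/57

obs 1: x=-1 → posterior Normal(29/51, 14/17)
obs 2: x=1 → posterior Normal(25/36, 7/12)
obs 3: x=-9/2 → posterior Normal(-89/186, 14/31)
obs 4: x=5/2 → posterior Normal(4/57, 7/19)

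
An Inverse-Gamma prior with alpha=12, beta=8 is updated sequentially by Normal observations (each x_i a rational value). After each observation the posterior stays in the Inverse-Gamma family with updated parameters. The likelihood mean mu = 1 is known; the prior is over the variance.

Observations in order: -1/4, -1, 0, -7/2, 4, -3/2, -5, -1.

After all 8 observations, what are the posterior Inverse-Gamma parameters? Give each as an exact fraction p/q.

alpha=16, beta=1569/32

obs 1: x=-1/4 → posterior Inverse-Gamma(25/2, 281/32)
obs 2: x=-1 → posterior Inverse-Gamma(13, 345/32)
obs 3: x=0 → posterior Inverse-Gamma(27/2, 361/32)
obs 4: x=-7/2 → posterior Inverse-Gamma(14, 685/32)
obs 5: x=4 → posterior Inverse-Gamma(29/2, 829/32)
obs 6: x=-3/2 → posterior Inverse-Gamma(15, 929/32)
obs 7: x=-5 → posterior Inverse-Gamma(31/2, 1505/32)
obs 8: x=-1 → posterior Inverse-Gamma(16, 1569/32)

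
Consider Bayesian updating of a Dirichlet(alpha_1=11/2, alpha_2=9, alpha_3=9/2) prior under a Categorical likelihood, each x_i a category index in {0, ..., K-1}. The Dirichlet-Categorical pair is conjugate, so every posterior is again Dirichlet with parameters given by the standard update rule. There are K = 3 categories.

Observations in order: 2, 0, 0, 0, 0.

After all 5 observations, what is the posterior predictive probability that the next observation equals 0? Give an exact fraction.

obs 1: x=2 → posterior Dirichlet(11/2, 9, 11/2)
obs 2: x=0 → posterior Dirichlet(13/2, 9, 11/2)
obs 3: x=0 → posterior Dirichlet(15/2, 9, 11/2)
obs 4: x=0 → posterior Dirichlet(17/2, 9, 11/2)
obs 5: x=0 → posterior Dirichlet(19/2, 9, 11/2)

19/48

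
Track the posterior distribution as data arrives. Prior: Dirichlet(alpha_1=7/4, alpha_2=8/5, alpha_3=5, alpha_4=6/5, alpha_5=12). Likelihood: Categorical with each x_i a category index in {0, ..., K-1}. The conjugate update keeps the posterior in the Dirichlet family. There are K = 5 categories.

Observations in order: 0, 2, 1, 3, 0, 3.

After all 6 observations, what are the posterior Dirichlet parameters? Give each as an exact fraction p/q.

alpha_1=15/4, alpha_2=13/5, alpha_3=6, alpha_4=16/5, alpha_5=12

obs 1: x=0 → posterior Dirichlet(11/4, 8/5, 5, 6/5, 12)
obs 2: x=2 → posterior Dirichlet(11/4, 8/5, 6, 6/5, 12)
obs 3: x=1 → posterior Dirichlet(11/4, 13/5, 6, 6/5, 12)
obs 4: x=3 → posterior Dirichlet(11/4, 13/5, 6, 11/5, 12)
obs 5: x=0 → posterior Dirichlet(15/4, 13/5, 6, 11/5, 12)
obs 6: x=3 → posterior Dirichlet(15/4, 13/5, 6, 16/5, 12)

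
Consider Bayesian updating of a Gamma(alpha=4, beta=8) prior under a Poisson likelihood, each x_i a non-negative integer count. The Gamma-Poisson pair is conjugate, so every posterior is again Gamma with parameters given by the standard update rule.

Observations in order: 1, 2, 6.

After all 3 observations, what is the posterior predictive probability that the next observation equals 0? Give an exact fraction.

obs 1: x=1 → posterior Gamma(5, 9)
obs 2: x=2 → posterior Gamma(7, 10)
obs 3: x=6 → posterior Gamma(13, 11)

34522712143931/106993205379072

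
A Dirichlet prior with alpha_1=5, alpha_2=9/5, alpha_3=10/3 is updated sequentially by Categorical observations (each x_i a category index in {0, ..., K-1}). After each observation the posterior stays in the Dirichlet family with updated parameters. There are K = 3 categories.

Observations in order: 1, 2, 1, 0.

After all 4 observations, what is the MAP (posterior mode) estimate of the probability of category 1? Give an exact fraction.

42/167

obs 1: x=1 → posterior Dirichlet(5, 14/5, 10/3)
obs 2: x=2 → posterior Dirichlet(5, 14/5, 13/3)
obs 3: x=1 → posterior Dirichlet(5, 19/5, 13/3)
obs 4: x=0 → posterior Dirichlet(6, 19/5, 13/3)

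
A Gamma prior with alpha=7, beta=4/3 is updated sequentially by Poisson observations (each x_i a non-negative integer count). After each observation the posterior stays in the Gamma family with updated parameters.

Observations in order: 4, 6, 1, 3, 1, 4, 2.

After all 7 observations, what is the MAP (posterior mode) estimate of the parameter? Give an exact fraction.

81/25

obs 1: x=4 → posterior Gamma(11, 7/3)
obs 2: x=6 → posterior Gamma(17, 10/3)
obs 3: x=1 → posterior Gamma(18, 13/3)
obs 4: x=3 → posterior Gamma(21, 16/3)
obs 5: x=1 → posterior Gamma(22, 19/3)
obs 6: x=4 → posterior Gamma(26, 22/3)
obs 7: x=2 → posterior Gamma(28, 25/3)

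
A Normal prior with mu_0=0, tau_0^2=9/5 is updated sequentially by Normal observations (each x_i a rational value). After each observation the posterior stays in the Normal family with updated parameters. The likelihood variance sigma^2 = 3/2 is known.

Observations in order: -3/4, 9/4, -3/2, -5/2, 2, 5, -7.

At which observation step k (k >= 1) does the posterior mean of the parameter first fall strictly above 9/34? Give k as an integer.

obs 1: x=-3/4 → posterior Normal(-9/22, 9/11)
obs 2: x=9/4 → posterior Normal(9/17, 9/17)
obs 3: x=-3/2 → posterior Normal(0, 9/23)
obs 4: x=-5/2 → posterior Normal(-15/29, 9/29)
obs 5: x=2 → posterior Normal(-3/35, 9/35)
obs 6: x=5 → posterior Normal(27/41, 9/41)
obs 7: x=-7 → posterior Normal(-15/47, 9/47)

k = 2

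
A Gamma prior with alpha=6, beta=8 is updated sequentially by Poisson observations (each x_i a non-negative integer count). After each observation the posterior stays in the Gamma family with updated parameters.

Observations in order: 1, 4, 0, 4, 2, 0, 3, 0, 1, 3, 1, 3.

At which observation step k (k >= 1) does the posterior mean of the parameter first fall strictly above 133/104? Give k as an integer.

k = 5

obs 1: x=1 → posterior Gamma(7, 9)
obs 2: x=4 → posterior Gamma(11, 10)
obs 3: x=0 → posterior Gamma(11, 11)
obs 4: x=4 → posterior Gamma(15, 12)
obs 5: x=2 → posterior Gamma(17, 13)
obs 6: x=0 → posterior Gamma(17, 14)
obs 7: x=3 → posterior Gamma(20, 15)
obs 8: x=0 → posterior Gamma(20, 16)
obs 9: x=1 → posterior Gamma(21, 17)
obs 10: x=3 → posterior Gamma(24, 18)
obs 11: x=1 → posterior Gamma(25, 19)
obs 12: x=3 → posterior Gamma(28, 20)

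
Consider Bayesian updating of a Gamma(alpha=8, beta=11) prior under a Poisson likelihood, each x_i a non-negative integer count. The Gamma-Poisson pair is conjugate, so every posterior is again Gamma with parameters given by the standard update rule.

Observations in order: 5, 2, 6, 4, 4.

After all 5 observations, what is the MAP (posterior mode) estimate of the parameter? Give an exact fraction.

7/4

obs 1: x=5 → posterior Gamma(13, 12)
obs 2: x=2 → posterior Gamma(15, 13)
obs 3: x=6 → posterior Gamma(21, 14)
obs 4: x=4 → posterior Gamma(25, 15)
obs 5: x=4 → posterior Gamma(29, 16)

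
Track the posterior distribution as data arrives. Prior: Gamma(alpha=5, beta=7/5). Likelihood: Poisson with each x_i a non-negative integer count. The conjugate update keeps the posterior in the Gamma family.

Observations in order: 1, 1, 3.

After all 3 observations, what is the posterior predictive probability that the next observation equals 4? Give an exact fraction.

11868965497417600000/109418989131512359209

obs 1: x=1 → posterior Gamma(6, 12/5)
obs 2: x=1 → posterior Gamma(7, 17/5)
obs 3: x=3 → posterior Gamma(10, 22/5)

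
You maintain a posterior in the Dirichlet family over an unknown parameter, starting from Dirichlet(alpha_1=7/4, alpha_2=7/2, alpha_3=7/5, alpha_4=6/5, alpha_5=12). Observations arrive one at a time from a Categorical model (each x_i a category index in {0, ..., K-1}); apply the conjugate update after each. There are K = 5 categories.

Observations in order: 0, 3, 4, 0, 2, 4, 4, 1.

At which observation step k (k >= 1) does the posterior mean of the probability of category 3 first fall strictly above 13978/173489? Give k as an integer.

k = 2

obs 1: x=0 → posterior Dirichlet(11/4, 7/2, 7/5, 6/5, 12)
obs 2: x=3 → posterior Dirichlet(11/4, 7/2, 7/5, 11/5, 12)
obs 3: x=4 → posterior Dirichlet(11/4, 7/2, 7/5, 11/5, 13)
obs 4: x=0 → posterior Dirichlet(15/4, 7/2, 7/5, 11/5, 13)
obs 5: x=2 → posterior Dirichlet(15/4, 7/2, 12/5, 11/5, 13)
obs 6: x=4 → posterior Dirichlet(15/4, 7/2, 12/5, 11/5, 14)
obs 7: x=4 → posterior Dirichlet(15/4, 7/2, 12/5, 11/5, 15)
obs 8: x=1 → posterior Dirichlet(15/4, 9/2, 12/5, 11/5, 15)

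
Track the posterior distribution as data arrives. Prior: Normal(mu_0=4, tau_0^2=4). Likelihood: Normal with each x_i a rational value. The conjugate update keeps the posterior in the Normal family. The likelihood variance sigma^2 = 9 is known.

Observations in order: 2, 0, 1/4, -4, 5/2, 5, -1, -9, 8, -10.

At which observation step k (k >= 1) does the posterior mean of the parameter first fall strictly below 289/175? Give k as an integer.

obs 1: x=2 → posterior Normal(44/13, 36/13)
obs 2: x=0 → posterior Normal(44/17, 36/17)
obs 3: x=1/4 → posterior Normal(15/7, 12/7)
obs 4: x=-4 → posterior Normal(29/25, 36/25)
obs 5: x=5/2 → posterior Normal(39/29, 36/29)
obs 6: x=5 → posterior Normal(59/33, 12/11)
obs 7: x=-1 → posterior Normal(55/37, 36/37)
obs 8: x=-9 → posterior Normal(19/41, 36/41)
obs 9: x=8 → posterior Normal(17/15, 4/5)
obs 10: x=-10 → posterior Normal(11/49, 36/49)

k = 4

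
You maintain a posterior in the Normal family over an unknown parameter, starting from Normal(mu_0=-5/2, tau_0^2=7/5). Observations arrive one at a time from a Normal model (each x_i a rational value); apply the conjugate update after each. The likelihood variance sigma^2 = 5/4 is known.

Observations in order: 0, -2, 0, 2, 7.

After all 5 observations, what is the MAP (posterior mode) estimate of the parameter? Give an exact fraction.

89/110

obs 1: x=0 → posterior Normal(-125/106, 35/53)
obs 2: x=-2 → posterior Normal(-79/54, 35/81)
obs 3: x=0 → posterior Normal(-237/218, 35/109)
obs 4: x=2 → posterior Normal(-125/274, 35/137)
obs 5: x=7 → posterior Normal(89/110, 7/33)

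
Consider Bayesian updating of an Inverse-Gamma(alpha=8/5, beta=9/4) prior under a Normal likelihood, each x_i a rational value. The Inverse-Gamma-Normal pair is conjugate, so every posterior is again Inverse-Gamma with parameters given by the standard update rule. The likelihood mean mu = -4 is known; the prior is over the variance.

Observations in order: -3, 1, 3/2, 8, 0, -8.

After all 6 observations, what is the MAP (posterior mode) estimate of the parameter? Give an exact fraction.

4735/224

obs 1: x=-3 → posterior Inverse-Gamma(21/10, 11/4)
obs 2: x=1 → posterior Inverse-Gamma(13/5, 61/4)
obs 3: x=3/2 → posterior Inverse-Gamma(31/10, 243/8)
obs 4: x=8 → posterior Inverse-Gamma(18/5, 819/8)
obs 5: x=0 → posterior Inverse-Gamma(41/10, 883/8)
obs 6: x=-8 → posterior Inverse-Gamma(23/5, 947/8)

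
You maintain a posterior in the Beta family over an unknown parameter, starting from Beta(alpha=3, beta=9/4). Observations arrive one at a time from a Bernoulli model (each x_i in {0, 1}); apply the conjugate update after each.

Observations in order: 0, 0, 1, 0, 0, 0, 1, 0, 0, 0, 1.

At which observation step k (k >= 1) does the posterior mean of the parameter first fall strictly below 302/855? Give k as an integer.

obs 1: x=0 → posterior Beta(3, 13/4)
obs 2: x=0 → posterior Beta(3, 17/4)
obs 3: x=1 → posterior Beta(4, 17/4)
obs 4: x=0 → posterior Beta(4, 21/4)
obs 5: x=0 → posterior Beta(4, 25/4)
obs 6: x=0 → posterior Beta(4, 29/4)
obs 7: x=1 → posterior Beta(5, 29/4)
obs 8: x=0 → posterior Beta(5, 33/4)
obs 9: x=0 → posterior Beta(5, 37/4)
obs 10: x=0 → posterior Beta(5, 41/4)
obs 11: x=1 → posterior Beta(6, 41/4)

k = 9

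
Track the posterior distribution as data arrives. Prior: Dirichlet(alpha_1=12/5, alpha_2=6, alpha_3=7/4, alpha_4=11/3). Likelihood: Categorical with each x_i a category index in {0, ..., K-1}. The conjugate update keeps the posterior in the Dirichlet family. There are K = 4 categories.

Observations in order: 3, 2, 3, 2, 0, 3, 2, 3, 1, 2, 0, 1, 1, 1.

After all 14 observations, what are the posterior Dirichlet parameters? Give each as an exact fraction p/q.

obs 1: x=3 → posterior Dirichlet(12/5, 6, 7/4, 14/3)
obs 2: x=2 → posterior Dirichlet(12/5, 6, 11/4, 14/3)
obs 3: x=3 → posterior Dirichlet(12/5, 6, 11/4, 17/3)
obs 4: x=2 → posterior Dirichlet(12/5, 6, 15/4, 17/3)
obs 5: x=0 → posterior Dirichlet(17/5, 6, 15/4, 17/3)
obs 6: x=3 → posterior Dirichlet(17/5, 6, 15/4, 20/3)
obs 7: x=2 → posterior Dirichlet(17/5, 6, 19/4, 20/3)
obs 8: x=3 → posterior Dirichlet(17/5, 6, 19/4, 23/3)
obs 9: x=1 → posterior Dirichlet(17/5, 7, 19/4, 23/3)
obs 10: x=2 → posterior Dirichlet(17/5, 7, 23/4, 23/3)
obs 11: x=0 → posterior Dirichlet(22/5, 7, 23/4, 23/3)
obs 12: x=1 → posterior Dirichlet(22/5, 8, 23/4, 23/3)
obs 13: x=1 → posterior Dirichlet(22/5, 9, 23/4, 23/3)
obs 14: x=1 → posterior Dirichlet(22/5, 10, 23/4, 23/3)

alpha_1=22/5, alpha_2=10, alpha_3=23/4, alpha_4=23/3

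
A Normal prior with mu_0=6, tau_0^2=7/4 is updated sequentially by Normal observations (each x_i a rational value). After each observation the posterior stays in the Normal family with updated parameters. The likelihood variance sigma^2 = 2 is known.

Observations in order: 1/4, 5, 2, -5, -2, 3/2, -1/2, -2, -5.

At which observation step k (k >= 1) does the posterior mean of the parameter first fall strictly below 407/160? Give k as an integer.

obs 1: x=1/4 → posterior Normal(199/60, 14/15)
obs 2: x=5 → posterior Normal(339/88, 7/11)
obs 3: x=2 → posterior Normal(395/116, 14/29)
obs 4: x=-5 → posterior Normal(85/48, 7/18)
obs 5: x=-2 → posterior Normal(199/172, 14/43)
obs 6: x=3/2 → posterior Normal(241/200, 7/25)
obs 7: x=-1/2 → posterior Normal(227/228, 14/57)
obs 8: x=-2 → posterior Normal(171/256, 7/32)
obs 9: x=-5 → posterior Normal(31/284, 14/71)

k = 4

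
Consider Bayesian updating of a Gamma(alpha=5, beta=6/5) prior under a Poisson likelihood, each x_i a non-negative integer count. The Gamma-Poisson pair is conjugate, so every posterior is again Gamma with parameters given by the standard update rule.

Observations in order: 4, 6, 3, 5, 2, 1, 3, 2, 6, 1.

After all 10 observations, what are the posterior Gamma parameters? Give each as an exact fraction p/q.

alpha=38, beta=56/5

obs 1: x=4 → posterior Gamma(9, 11/5)
obs 2: x=6 → posterior Gamma(15, 16/5)
obs 3: x=3 → posterior Gamma(18, 21/5)
obs 4: x=5 → posterior Gamma(23, 26/5)
obs 5: x=2 → posterior Gamma(25, 31/5)
obs 6: x=1 → posterior Gamma(26, 36/5)
obs 7: x=3 → posterior Gamma(29, 41/5)
obs 8: x=2 → posterior Gamma(31, 46/5)
obs 9: x=6 → posterior Gamma(37, 51/5)
obs 10: x=1 → posterior Gamma(38, 56/5)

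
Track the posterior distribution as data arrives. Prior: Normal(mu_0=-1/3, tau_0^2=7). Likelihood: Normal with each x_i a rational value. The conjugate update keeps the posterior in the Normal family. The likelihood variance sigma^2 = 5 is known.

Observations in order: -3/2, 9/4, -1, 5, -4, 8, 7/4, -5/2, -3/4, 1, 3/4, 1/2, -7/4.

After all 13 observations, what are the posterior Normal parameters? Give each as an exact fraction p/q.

mu_0=631/1152, tau_0^2=35/96

obs 1: x=-3/2 → posterior Normal(-73/72, 35/12)
obs 2: x=9/4 → posterior Normal(43/228, 35/19)
obs 3: x=-1 → posterior Normal(-41/312, 35/26)
obs 4: x=5 → posterior Normal(379/396, 35/33)
obs 5: x=-4 → posterior Normal(43/480, 7/8)
obs 6: x=8 → posterior Normal(715/564, 35/47)
obs 7: x=7/4 → posterior Normal(431/324, 35/54)
obs 8: x=-5/2 → posterior Normal(163/183, 35/61)
obs 9: x=-3/4 → posterior Normal(589/816, 35/68)
obs 10: x=1 → posterior Normal(673/900, 7/15)
obs 11: x=3/4 → posterior Normal(92/123, 35/82)
obs 12: x=1/2 → posterior Normal(389/534, 35/89)
obs 13: x=-7/4 → posterior Normal(631/1152, 35/96)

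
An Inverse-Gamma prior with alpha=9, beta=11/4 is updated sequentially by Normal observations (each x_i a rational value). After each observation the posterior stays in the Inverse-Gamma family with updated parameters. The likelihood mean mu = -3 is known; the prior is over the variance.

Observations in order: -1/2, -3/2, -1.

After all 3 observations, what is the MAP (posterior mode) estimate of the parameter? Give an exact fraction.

obs 1: x=-1/2 → posterior Inverse-Gamma(19/2, 47/8)
obs 2: x=-3/2 → posterior Inverse-Gamma(10, 7)
obs 3: x=-1 → posterior Inverse-Gamma(21/2, 9)

18/23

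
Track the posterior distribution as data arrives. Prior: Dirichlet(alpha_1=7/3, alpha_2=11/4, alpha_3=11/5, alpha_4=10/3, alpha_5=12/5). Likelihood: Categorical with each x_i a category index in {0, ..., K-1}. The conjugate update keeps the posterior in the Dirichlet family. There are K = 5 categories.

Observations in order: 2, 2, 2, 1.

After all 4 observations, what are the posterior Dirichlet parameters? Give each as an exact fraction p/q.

alpha_1=7/3, alpha_2=15/4, alpha_3=26/5, alpha_4=10/3, alpha_5=12/5

obs 1: x=2 → posterior Dirichlet(7/3, 11/4, 16/5, 10/3, 12/5)
obs 2: x=2 → posterior Dirichlet(7/3, 11/4, 21/5, 10/3, 12/5)
obs 3: x=2 → posterior Dirichlet(7/3, 11/4, 26/5, 10/3, 12/5)
obs 4: x=1 → posterior Dirichlet(7/3, 15/4, 26/5, 10/3, 12/5)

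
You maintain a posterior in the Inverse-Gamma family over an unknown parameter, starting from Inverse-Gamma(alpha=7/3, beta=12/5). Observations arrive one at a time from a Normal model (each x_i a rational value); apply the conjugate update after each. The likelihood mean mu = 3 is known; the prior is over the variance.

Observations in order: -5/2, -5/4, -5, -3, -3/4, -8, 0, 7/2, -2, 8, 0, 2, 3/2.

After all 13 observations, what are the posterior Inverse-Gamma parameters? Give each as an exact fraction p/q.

alpha=53/6, beta=14387/80

obs 1: x=-5/2 → posterior Inverse-Gamma(17/6, 701/40)
obs 2: x=-5/4 → posterior Inverse-Gamma(10/3, 4249/160)
obs 3: x=-5 → posterior Inverse-Gamma(23/6, 9369/160)
obs 4: x=-3 → posterior Inverse-Gamma(13/3, 12249/160)
obs 5: x=-3/4 → posterior Inverse-Gamma(29/6, 6687/80)
obs 6: x=-8 → posterior Inverse-Gamma(16/3, 11527/80)
obs 7: x=0 → posterior Inverse-Gamma(35/6, 11887/80)
obs 8: x=7/2 → posterior Inverse-Gamma(19/3, 11897/80)
obs 9: x=-2 → posterior Inverse-Gamma(41/6, 12897/80)
obs 10: x=8 → posterior Inverse-Gamma(22/3, 13897/80)
obs 11: x=0 → posterior Inverse-Gamma(47/6, 14257/80)
obs 12: x=2 → posterior Inverse-Gamma(25/3, 14297/80)
obs 13: x=3/2 → posterior Inverse-Gamma(53/6, 14387/80)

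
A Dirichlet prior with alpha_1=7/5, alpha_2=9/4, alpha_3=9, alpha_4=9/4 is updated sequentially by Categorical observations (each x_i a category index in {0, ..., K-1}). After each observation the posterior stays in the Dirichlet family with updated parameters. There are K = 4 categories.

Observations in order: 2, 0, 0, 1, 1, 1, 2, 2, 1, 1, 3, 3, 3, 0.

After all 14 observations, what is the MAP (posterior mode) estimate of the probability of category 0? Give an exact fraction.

obs 1: x=2 → posterior Dirichlet(7/5, 9/4, 10, 9/4)
obs 2: x=0 → posterior Dirichlet(12/5, 9/4, 10, 9/4)
obs 3: x=0 → posterior Dirichlet(17/5, 9/4, 10, 9/4)
obs 4: x=1 → posterior Dirichlet(17/5, 13/4, 10, 9/4)
obs 5: x=1 → posterior Dirichlet(17/5, 17/4, 10, 9/4)
obs 6: x=1 → posterior Dirichlet(17/5, 21/4, 10, 9/4)
obs 7: x=2 → posterior Dirichlet(17/5, 21/4, 11, 9/4)
obs 8: x=2 → posterior Dirichlet(17/5, 21/4, 12, 9/4)
obs 9: x=1 → posterior Dirichlet(17/5, 25/4, 12, 9/4)
obs 10: x=1 → posterior Dirichlet(17/5, 29/4, 12, 9/4)
obs 11: x=3 → posterior Dirichlet(17/5, 29/4, 12, 13/4)
obs 12: x=3 → posterior Dirichlet(17/5, 29/4, 12, 17/4)
obs 13: x=3 → posterior Dirichlet(17/5, 29/4, 12, 21/4)
obs 14: x=0 → posterior Dirichlet(22/5, 29/4, 12, 21/4)

34/249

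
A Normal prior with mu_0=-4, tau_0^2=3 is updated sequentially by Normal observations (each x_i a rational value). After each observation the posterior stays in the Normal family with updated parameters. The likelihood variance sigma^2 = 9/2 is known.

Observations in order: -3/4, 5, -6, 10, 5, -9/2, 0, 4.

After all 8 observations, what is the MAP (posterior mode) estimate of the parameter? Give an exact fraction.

27/38

obs 1: x=-3/4 → posterior Normal(-27/10, 9/5)
obs 2: x=5 → posterior Normal(-1/2, 9/7)
obs 3: x=-6 → posterior Normal(-31/18, 1)
obs 4: x=10 → posterior Normal(9/22, 9/11)
obs 5: x=5 → posterior Normal(29/26, 9/13)
obs 6: x=-9/2 → posterior Normal(11/30, 3/5)
obs 7: x=0 → posterior Normal(11/34, 9/17)
obs 8: x=4 → posterior Normal(27/38, 9/19)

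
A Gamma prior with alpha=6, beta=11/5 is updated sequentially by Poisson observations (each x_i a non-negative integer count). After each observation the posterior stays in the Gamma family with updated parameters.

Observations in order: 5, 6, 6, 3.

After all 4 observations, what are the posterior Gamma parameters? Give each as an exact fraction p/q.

alpha=26, beta=31/5

obs 1: x=5 → posterior Gamma(11, 16/5)
obs 2: x=6 → posterior Gamma(17, 21/5)
obs 3: x=6 → posterior Gamma(23, 26/5)
obs 4: x=3 → posterior Gamma(26, 31/5)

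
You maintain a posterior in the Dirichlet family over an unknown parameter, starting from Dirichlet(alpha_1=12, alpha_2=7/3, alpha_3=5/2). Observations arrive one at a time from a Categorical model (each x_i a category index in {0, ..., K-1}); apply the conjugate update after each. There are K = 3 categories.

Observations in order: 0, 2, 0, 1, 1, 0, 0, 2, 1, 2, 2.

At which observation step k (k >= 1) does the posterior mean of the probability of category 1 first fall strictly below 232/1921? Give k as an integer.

obs 1: x=0 → posterior Dirichlet(13, 7/3, 5/2)
obs 2: x=2 → posterior Dirichlet(13, 7/3, 7/2)
obs 3: x=0 → posterior Dirichlet(14, 7/3, 7/2)
obs 4: x=1 → posterior Dirichlet(14, 10/3, 7/2)
obs 5: x=1 → posterior Dirichlet(14, 13/3, 7/2)
obs 6: x=0 → posterior Dirichlet(15, 13/3, 7/2)
obs 7: x=0 → posterior Dirichlet(16, 13/3, 7/2)
obs 8: x=2 → posterior Dirichlet(16, 13/3, 9/2)
obs 9: x=1 → posterior Dirichlet(16, 16/3, 9/2)
obs 10: x=2 → posterior Dirichlet(16, 16/3, 11/2)
obs 11: x=2 → posterior Dirichlet(16, 16/3, 13/2)

k = 3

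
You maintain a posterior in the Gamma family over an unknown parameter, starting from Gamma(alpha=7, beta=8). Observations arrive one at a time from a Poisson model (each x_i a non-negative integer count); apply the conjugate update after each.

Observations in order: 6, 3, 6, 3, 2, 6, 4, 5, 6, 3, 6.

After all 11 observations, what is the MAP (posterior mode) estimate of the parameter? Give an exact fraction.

obs 1: x=6 → posterior Gamma(13, 9)
obs 2: x=3 → posterior Gamma(16, 10)
obs 3: x=6 → posterior Gamma(22, 11)
obs 4: x=3 → posterior Gamma(25, 12)
obs 5: x=2 → posterior Gamma(27, 13)
obs 6: x=6 → posterior Gamma(33, 14)
obs 7: x=4 → posterior Gamma(37, 15)
obs 8: x=5 → posterior Gamma(42, 16)
obs 9: x=6 → posterior Gamma(48, 17)
obs 10: x=3 → posterior Gamma(51, 18)
obs 11: x=6 → posterior Gamma(57, 19)

56/19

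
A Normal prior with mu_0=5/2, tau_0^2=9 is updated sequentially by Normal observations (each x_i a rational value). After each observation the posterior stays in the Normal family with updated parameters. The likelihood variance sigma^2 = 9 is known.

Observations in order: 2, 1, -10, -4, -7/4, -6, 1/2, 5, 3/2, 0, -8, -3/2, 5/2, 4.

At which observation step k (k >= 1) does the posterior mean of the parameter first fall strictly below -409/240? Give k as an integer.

k = 5

obs 1: x=2 → posterior Normal(9/4, 9/2)
obs 2: x=1 → posterior Normal(11/6, 3)
obs 3: x=-10 → posterior Normal(-9/8, 9/4)
obs 4: x=-4 → posterior Normal(-17/10, 9/5)
obs 5: x=-7/4 → posterior Normal(-41/24, 3/2)
obs 6: x=-6 → posterior Normal(-65/28, 9/7)
obs 7: x=1/2 → posterior Normal(-63/32, 9/8)
obs 8: x=5 → posterior Normal(-43/36, 1)
obs 9: x=3/2 → posterior Normal(-37/40, 9/10)
obs 10: x=0 → posterior Normal(-37/44, 9/11)
obs 11: x=-8 → posterior Normal(-23/16, 3/4)
obs 12: x=-3/2 → posterior Normal(-75/52, 9/13)
obs 13: x=5/2 → posterior Normal(-65/56, 9/14)
obs 14: x=4 → posterior Normal(-49/60, 3/5)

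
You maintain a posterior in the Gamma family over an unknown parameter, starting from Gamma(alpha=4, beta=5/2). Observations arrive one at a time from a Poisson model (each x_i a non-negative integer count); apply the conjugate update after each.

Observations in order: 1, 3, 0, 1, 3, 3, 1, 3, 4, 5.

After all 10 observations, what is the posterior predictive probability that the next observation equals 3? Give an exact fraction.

45075054799781355541199445724487304687500000/235655016338368235499067731945871638181119123

obs 1: x=1 → posterior Gamma(5, 7/2)
obs 2: x=3 → posterior Gamma(8, 9/2)
obs 3: x=0 → posterior Gamma(8, 11/2)
obs 4: x=1 → posterior Gamma(9, 13/2)
obs 5: x=3 → posterior Gamma(12, 15/2)
obs 6: x=3 → posterior Gamma(15, 17/2)
obs 7: x=1 → posterior Gamma(16, 19/2)
obs 8: x=3 → posterior Gamma(19, 21/2)
obs 9: x=4 → posterior Gamma(23, 23/2)
obs 10: x=5 → posterior Gamma(28, 25/2)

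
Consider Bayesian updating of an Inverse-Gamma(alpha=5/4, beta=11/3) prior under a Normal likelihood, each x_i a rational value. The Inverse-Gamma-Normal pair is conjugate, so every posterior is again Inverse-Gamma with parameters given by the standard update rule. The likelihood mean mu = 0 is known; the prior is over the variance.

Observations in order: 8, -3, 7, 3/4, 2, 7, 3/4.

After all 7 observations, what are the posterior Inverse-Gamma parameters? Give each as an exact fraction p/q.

alpha=19/4, beta=4403/48

obs 1: x=8 → posterior Inverse-Gamma(7/4, 107/3)
obs 2: x=-3 → posterior Inverse-Gamma(9/4, 241/6)
obs 3: x=7 → posterior Inverse-Gamma(11/4, 194/3)
obs 4: x=3/4 → posterior Inverse-Gamma(13/4, 6235/96)
obs 5: x=2 → posterior Inverse-Gamma(15/4, 6427/96)
obs 6: x=7 → posterior Inverse-Gamma(17/4, 8779/96)
obs 7: x=3/4 → posterior Inverse-Gamma(19/4, 4403/48)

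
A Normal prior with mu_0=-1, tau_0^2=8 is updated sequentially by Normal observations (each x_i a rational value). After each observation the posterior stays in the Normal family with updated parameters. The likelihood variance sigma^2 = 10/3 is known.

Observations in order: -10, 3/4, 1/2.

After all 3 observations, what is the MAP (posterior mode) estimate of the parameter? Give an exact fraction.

obs 1: x=-10 → posterior Normal(-125/17, 40/17)
obs 2: x=3/4 → posterior Normal(-4, 40/29)
obs 3: x=1/2 → posterior Normal(-110/41, 40/41)

-110/41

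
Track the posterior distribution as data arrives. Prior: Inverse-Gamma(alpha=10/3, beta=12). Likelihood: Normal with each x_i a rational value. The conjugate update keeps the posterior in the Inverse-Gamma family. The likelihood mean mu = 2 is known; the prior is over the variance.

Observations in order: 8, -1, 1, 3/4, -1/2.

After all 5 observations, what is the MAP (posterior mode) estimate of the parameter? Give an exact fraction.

obs 1: x=8 → posterior Inverse-Gamma(23/6, 30)
obs 2: x=-1 → posterior Inverse-Gamma(13/3, 69/2)
obs 3: x=1 → posterior Inverse-Gamma(29/6, 35)
obs 4: x=3/4 → posterior Inverse-Gamma(16/3, 1145/32)
obs 5: x=-1/2 → posterior Inverse-Gamma(35/6, 1245/32)

3735/656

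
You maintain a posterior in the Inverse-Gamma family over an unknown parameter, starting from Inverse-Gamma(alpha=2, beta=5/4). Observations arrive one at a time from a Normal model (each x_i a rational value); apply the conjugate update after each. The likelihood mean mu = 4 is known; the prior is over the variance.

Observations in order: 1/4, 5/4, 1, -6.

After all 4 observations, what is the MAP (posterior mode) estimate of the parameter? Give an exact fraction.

obs 1: x=1/4 → posterior Inverse-Gamma(5/2, 265/32)
obs 2: x=5/4 → posterior Inverse-Gamma(3, 193/16)
obs 3: x=1 → posterior Inverse-Gamma(7/2, 265/16)
obs 4: x=-6 → posterior Inverse-Gamma(4, 1065/16)

213/16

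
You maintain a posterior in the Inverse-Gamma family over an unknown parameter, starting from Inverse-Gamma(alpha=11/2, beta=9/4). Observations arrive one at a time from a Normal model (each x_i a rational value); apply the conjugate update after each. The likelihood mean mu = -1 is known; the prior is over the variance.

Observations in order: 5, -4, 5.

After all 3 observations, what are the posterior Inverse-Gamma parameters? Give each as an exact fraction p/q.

alpha=7, beta=171/4

obs 1: x=5 → posterior Inverse-Gamma(6, 81/4)
obs 2: x=-4 → posterior Inverse-Gamma(13/2, 99/4)
obs 3: x=5 → posterior Inverse-Gamma(7, 171/4)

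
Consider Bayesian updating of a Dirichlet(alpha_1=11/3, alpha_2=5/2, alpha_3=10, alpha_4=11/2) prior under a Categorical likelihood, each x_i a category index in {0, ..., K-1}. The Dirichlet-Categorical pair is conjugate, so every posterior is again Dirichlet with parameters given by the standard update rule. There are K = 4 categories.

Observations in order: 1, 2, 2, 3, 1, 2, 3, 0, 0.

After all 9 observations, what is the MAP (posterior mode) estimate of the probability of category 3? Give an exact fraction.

obs 1: x=1 → posterior Dirichlet(11/3, 7/2, 10, 11/2)
obs 2: x=2 → posterior Dirichlet(11/3, 7/2, 11, 11/2)
obs 3: x=2 → posterior Dirichlet(11/3, 7/2, 12, 11/2)
obs 4: x=3 → posterior Dirichlet(11/3, 7/2, 12, 13/2)
obs 5: x=1 → posterior Dirichlet(11/3, 9/2, 12, 13/2)
obs 6: x=2 → posterior Dirichlet(11/3, 9/2, 13, 13/2)
obs 7: x=3 → posterior Dirichlet(11/3, 9/2, 13, 15/2)
obs 8: x=0 → posterior Dirichlet(14/3, 9/2, 13, 15/2)
obs 9: x=0 → posterior Dirichlet(17/3, 9/2, 13, 15/2)

39/160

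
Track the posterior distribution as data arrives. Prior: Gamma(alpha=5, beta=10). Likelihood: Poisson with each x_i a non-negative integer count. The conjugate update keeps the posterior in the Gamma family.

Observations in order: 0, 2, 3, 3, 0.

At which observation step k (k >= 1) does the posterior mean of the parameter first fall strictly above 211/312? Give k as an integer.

obs 1: x=0 → posterior Gamma(5, 11)
obs 2: x=2 → posterior Gamma(7, 12)
obs 3: x=3 → posterior Gamma(10, 13)
obs 4: x=3 → posterior Gamma(13, 14)
obs 5: x=0 → posterior Gamma(13, 15)

k = 3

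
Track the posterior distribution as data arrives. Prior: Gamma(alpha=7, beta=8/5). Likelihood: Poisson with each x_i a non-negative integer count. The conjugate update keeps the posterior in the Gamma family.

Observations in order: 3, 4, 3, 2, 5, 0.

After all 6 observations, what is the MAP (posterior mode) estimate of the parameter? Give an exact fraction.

115/38

obs 1: x=3 → posterior Gamma(10, 13/5)
obs 2: x=4 → posterior Gamma(14, 18/5)
obs 3: x=3 → posterior Gamma(17, 23/5)
obs 4: x=2 → posterior Gamma(19, 28/5)
obs 5: x=5 → posterior Gamma(24, 33/5)
obs 6: x=0 → posterior Gamma(24, 38/5)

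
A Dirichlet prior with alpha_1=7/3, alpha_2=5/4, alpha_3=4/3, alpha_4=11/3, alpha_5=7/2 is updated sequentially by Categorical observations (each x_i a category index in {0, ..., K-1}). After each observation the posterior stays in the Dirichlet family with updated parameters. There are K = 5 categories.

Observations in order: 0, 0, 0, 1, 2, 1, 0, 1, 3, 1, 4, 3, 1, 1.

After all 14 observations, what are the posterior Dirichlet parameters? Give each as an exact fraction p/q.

obs 1: x=0 → posterior Dirichlet(10/3, 5/4, 4/3, 11/3, 7/2)
obs 2: x=0 → posterior Dirichlet(13/3, 5/4, 4/3, 11/3, 7/2)
obs 3: x=0 → posterior Dirichlet(16/3, 5/4, 4/3, 11/3, 7/2)
obs 4: x=1 → posterior Dirichlet(16/3, 9/4, 4/3, 11/3, 7/2)
obs 5: x=2 → posterior Dirichlet(16/3, 9/4, 7/3, 11/3, 7/2)
obs 6: x=1 → posterior Dirichlet(16/3, 13/4, 7/3, 11/3, 7/2)
obs 7: x=0 → posterior Dirichlet(19/3, 13/4, 7/3, 11/3, 7/2)
obs 8: x=1 → posterior Dirichlet(19/3, 17/4, 7/3, 11/3, 7/2)
obs 9: x=3 → posterior Dirichlet(19/3, 17/4, 7/3, 14/3, 7/2)
obs 10: x=1 → posterior Dirichlet(19/3, 21/4, 7/3, 14/3, 7/2)
obs 11: x=4 → posterior Dirichlet(19/3, 21/4, 7/3, 14/3, 9/2)
obs 12: x=3 → posterior Dirichlet(19/3, 21/4, 7/3, 17/3, 9/2)
obs 13: x=1 → posterior Dirichlet(19/3, 25/4, 7/3, 17/3, 9/2)
obs 14: x=1 → posterior Dirichlet(19/3, 29/4, 7/3, 17/3, 9/2)

alpha_1=19/3, alpha_2=29/4, alpha_3=7/3, alpha_4=17/3, alpha_5=9/2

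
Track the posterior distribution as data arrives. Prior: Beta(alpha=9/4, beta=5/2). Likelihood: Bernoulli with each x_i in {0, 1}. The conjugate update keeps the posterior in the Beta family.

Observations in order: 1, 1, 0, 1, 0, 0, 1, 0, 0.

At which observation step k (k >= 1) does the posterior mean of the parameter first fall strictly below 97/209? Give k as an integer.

k = 9

obs 1: x=1 → posterior Beta(13/4, 5/2)
obs 2: x=1 → posterior Beta(17/4, 5/2)
obs 3: x=0 → posterior Beta(17/4, 7/2)
obs 4: x=1 → posterior Beta(21/4, 7/2)
obs 5: x=0 → posterior Beta(21/4, 9/2)
obs 6: x=0 → posterior Beta(21/4, 11/2)
obs 7: x=1 → posterior Beta(25/4, 11/2)
obs 8: x=0 → posterior Beta(25/4, 13/2)
obs 9: x=0 → posterior Beta(25/4, 15/2)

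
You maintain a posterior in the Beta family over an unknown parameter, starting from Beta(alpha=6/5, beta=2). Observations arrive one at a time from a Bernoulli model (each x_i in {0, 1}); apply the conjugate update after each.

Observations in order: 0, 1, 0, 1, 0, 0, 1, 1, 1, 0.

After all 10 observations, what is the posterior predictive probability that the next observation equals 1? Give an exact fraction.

31/66

obs 1: x=0 → posterior Beta(6/5, 3)
obs 2: x=1 → posterior Beta(11/5, 3)
obs 3: x=0 → posterior Beta(11/5, 4)
obs 4: x=1 → posterior Beta(16/5, 4)
obs 5: x=0 → posterior Beta(16/5, 5)
obs 6: x=0 → posterior Beta(16/5, 6)
obs 7: x=1 → posterior Beta(21/5, 6)
obs 8: x=1 → posterior Beta(26/5, 6)
obs 9: x=1 → posterior Beta(31/5, 6)
obs 10: x=0 → posterior Beta(31/5, 7)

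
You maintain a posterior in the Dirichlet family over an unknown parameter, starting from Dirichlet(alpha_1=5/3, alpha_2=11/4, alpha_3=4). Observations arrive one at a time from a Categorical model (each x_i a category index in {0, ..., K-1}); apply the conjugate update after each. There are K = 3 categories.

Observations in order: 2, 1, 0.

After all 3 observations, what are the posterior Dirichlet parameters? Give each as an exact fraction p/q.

obs 1: x=2 → posterior Dirichlet(5/3, 11/4, 5)
obs 2: x=1 → posterior Dirichlet(5/3, 15/4, 5)
obs 3: x=0 → posterior Dirichlet(8/3, 15/4, 5)

alpha_1=8/3, alpha_2=15/4, alpha_3=5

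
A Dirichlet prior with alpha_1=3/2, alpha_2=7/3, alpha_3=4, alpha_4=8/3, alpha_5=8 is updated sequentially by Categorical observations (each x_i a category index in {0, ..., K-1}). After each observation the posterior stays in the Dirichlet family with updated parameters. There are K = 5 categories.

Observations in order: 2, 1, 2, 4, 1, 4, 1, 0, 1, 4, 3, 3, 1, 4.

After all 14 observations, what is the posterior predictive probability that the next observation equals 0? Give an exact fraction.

obs 1: x=2 → posterior Dirichlet(3/2, 7/3, 5, 8/3, 8)
obs 2: x=1 → posterior Dirichlet(3/2, 10/3, 5, 8/3, 8)
obs 3: x=2 → posterior Dirichlet(3/2, 10/3, 6, 8/3, 8)
obs 4: x=4 → posterior Dirichlet(3/2, 10/3, 6, 8/3, 9)
obs 5: x=1 → posterior Dirichlet(3/2, 13/3, 6, 8/3, 9)
obs 6: x=4 → posterior Dirichlet(3/2, 13/3, 6, 8/3, 10)
obs 7: x=1 → posterior Dirichlet(3/2, 16/3, 6, 8/3, 10)
obs 8: x=0 → posterior Dirichlet(5/2, 16/3, 6, 8/3, 10)
obs 9: x=1 → posterior Dirichlet(5/2, 19/3, 6, 8/3, 10)
obs 10: x=4 → posterior Dirichlet(5/2, 19/3, 6, 8/3, 11)
obs 11: x=3 → posterior Dirichlet(5/2, 19/3, 6, 11/3, 11)
obs 12: x=3 → posterior Dirichlet(5/2, 19/3, 6, 14/3, 11)
obs 13: x=1 → posterior Dirichlet(5/2, 22/3, 6, 14/3, 11)
obs 14: x=4 → posterior Dirichlet(5/2, 22/3, 6, 14/3, 12)

1/13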